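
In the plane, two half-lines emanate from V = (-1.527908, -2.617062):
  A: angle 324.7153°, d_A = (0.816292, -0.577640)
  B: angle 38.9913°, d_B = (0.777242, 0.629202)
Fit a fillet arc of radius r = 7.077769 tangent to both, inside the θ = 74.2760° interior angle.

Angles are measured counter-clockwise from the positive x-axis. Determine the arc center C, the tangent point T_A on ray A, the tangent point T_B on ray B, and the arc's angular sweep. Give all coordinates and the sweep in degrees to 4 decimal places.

center=(10.1892,-2.2379) T_A=(6.1008,-8.0155) T_B=(5.7359,3.2632) sweep=105.7240

bisector direction at 1.8533° = (0.999477,0.032341)
center distance |VC| = r/sin(θ/2) = 7.077769/sin(37.1380°) = 11.723269
C = V + |VC|·bis = (10.1892,-2.2379)
T_A = V + ((C−V)·d_A)·d_A = V + 9.3456·d_A = (6.1008,-8.0155)
T_B = V + ((C−V)·d_B)·d_B = V + 9.3456·d_B = (5.7359,3.2632)
sweep = 180° − θ = 105.7240°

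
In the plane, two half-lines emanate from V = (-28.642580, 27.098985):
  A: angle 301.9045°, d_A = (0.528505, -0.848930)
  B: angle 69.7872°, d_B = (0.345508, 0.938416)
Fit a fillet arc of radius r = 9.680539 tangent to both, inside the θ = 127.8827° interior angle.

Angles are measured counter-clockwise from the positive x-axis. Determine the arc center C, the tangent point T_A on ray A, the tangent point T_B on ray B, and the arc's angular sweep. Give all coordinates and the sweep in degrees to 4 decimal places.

center=(-17.9226,28.1965) T_A=(-26.1407,23.0803) T_B=(-27.0070,31.5412) sweep=52.1173

bisector direction at 5.8458° = (0.994800,0.101852)
center distance |VC| = r/sin(θ/2) = 9.680539/sin(63.9413°) = 10.775972
C = V + |VC|·bis = (-17.9226,28.1965)
T_A = V + ((C−V)·d_A)·d_A = V + 4.7338·d_A = (-26.1407,23.0803)
T_B = V + ((C−V)·d_B)·d_B = V + 4.7338·d_B = (-27.0070,31.5412)
sweep = 180° − θ = 52.1173°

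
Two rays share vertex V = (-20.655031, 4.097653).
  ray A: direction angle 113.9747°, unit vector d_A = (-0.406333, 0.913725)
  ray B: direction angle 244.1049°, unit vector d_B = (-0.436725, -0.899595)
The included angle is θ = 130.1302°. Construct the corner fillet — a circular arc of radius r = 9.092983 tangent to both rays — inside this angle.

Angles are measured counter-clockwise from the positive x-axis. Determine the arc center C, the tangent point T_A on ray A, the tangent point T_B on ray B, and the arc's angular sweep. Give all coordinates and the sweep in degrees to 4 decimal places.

center=(-30.6813,4.2657) T_A=(-22.3728,7.9605) T_B=(-22.5013,0.2946) sweep=49.8698

bisector direction at 179.0398° = (-0.999860,0.016758)
center distance |VC| = r/sin(θ/2) = 9.092983/sin(65.0651°) = 10.027690
C = V + |VC|·bis = (-30.6813,4.2657)
T_A = V + ((C−V)·d_A)·d_A = V + 4.2276·d_A = (-22.3728,7.9605)
T_B = V + ((C−V)·d_B)·d_B = V + 4.2276·d_B = (-22.5013,0.2946)
sweep = 180° − θ = 49.8698°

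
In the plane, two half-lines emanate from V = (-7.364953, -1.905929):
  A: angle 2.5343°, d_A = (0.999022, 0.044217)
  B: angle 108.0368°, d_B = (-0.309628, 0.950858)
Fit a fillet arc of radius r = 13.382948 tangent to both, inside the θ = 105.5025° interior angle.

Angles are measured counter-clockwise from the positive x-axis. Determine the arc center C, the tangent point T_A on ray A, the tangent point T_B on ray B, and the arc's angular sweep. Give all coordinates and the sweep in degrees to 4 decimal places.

center=(2.2095,11.9139) T_A=(2.8013,-1.4560) T_B=(-10.5158,7.7702) sweep=74.4975

bisector direction at 55.2856° = (0.569487,0.822000)
center distance |VC| = r/sin(θ/2) = 13.382948/sin(52.7512°) = 16.812428
C = V + |VC|·bis = (2.2095,11.9139)
T_A = V + ((C−V)·d_A)·d_A = V + 10.1762·d_A = (2.8013,-1.4560)
T_B = V + ((C−V)·d_B)·d_B = V + 10.1762·d_B = (-10.5158,7.7702)
sweep = 180° − θ = 74.4975°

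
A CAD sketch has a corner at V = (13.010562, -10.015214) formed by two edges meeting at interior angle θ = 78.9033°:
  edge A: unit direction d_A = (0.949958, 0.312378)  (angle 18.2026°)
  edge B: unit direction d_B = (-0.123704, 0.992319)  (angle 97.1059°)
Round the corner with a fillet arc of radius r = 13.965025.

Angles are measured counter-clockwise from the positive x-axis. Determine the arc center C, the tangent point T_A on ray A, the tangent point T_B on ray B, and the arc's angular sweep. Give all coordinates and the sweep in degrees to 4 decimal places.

bisector direction at 57.6542° = (0.535027,0.844835)
center distance |VC| = r/sin(θ/2) = 13.965025/sin(39.4517°) = 21.977392
C = V + |VC|·bis = (24.7691,8.5521)
T_A = V + ((C−V)·d_A)·d_A = V + 16.9701·d_A = (29.1314,-4.7141)
T_B = V + ((C−V)·d_B)·d_B = V + 16.9701·d_B = (10.9113,6.8245)
sweep = 180° − θ = 101.0967°

center=(24.7691,8.5521) T_A=(29.1314,-4.7141) T_B=(10.9113,6.8245) sweep=101.0967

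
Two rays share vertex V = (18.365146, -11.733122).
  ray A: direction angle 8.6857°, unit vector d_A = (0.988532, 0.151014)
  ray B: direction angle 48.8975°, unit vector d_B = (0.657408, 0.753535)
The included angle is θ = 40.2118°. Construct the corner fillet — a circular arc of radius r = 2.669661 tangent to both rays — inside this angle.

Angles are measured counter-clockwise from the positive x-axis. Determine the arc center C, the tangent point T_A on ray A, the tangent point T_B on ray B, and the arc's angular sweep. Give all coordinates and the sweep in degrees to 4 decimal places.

center=(25.1712,-7.9928) T_A=(25.5744,-10.6318) T_B=(23.1595,-6.2377) sweep=139.7882

bisector direction at 28.7916° = (0.876377,0.481625)
center distance |VC| = r/sin(θ/2) = 2.669661/sin(20.1059°) = 7.766142
C = V + |VC|·bis = (25.1712,-7.9928)
T_A = V + ((C−V)·d_A)·d_A = V + 7.2929·d_A = (25.5744,-10.6318)
T_B = V + ((C−V)·d_B)·d_B = V + 7.2929·d_B = (23.1595,-6.2377)
sweep = 180° − θ = 139.7882°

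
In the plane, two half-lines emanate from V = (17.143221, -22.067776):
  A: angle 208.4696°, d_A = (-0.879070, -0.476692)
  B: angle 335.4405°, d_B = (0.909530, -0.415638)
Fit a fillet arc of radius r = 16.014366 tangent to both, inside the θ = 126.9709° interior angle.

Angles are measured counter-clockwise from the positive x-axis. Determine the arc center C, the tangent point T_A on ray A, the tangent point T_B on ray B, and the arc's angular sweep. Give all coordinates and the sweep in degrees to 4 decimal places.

bisector direction at 271.9550° = (0.034115,-0.999418)
center distance |VC| = r/sin(θ/2) = 16.014366/sin(63.4855°) = 17.896725
C = V + |VC|·bis = (17.7538,-39.9541)
T_A = V + ((C−V)·d_A)·d_A = V + 7.9895·d_A = (10.1198,-25.8763)
T_B = V + ((C−V)·d_B)·d_B = V + 7.9895·d_B = (24.4100,-25.3885)
sweep = 180° − θ = 53.0291°

center=(17.7538,-39.9541) T_A=(10.1198,-25.8763) T_B=(24.4100,-25.3885) sweep=53.0291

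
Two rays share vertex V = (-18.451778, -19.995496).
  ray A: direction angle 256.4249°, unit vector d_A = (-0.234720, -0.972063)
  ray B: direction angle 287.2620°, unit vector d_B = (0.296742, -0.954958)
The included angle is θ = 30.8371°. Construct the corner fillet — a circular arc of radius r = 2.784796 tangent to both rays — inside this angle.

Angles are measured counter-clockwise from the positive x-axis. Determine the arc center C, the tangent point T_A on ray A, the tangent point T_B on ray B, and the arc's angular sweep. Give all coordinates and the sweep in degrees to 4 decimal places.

bisector direction at 271.8434° = (0.032169,-0.999482)
center distance |VC| = r/sin(θ/2) = 2.784796/sin(15.4185°) = 10.474346
C = V + |VC|·bis = (-18.1148,-30.4644)
T_A = V + ((C−V)·d_A)·d_A = V + 10.0974·d_A = (-20.8218,-29.8108)
T_B = V + ((C−V)·d_B)·d_B = V + 10.0974·d_B = (-15.4555,-29.6381)
sweep = 180° − θ = 149.1629°

center=(-18.1148,-30.4644) T_A=(-20.8218,-29.8108) T_B=(-15.4555,-29.6381) sweep=149.1629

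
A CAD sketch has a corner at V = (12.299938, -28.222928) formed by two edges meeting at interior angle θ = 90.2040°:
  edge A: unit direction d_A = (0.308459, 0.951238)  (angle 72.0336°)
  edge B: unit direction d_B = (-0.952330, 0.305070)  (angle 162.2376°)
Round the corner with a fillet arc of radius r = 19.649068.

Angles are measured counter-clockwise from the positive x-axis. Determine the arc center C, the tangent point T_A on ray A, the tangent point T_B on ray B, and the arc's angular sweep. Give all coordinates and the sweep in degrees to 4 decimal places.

bisector direction at 117.1356° = (-0.456098,0.889930)
center distance |VC| = r/sin(θ/2) = 19.649068/sin(45.1020°) = 27.738641
C = V + |VC|·bis = (-0.3516,-3.5375)
T_A = V + ((C−V)·d_A)·d_A = V + 19.5792·d_A = (18.3393,-9.5984)
T_B = V + ((C−V)·d_B)·d_B = V + 19.5792·d_B = (-6.3459,-22.2499)
sweep = 180° − θ = 89.7960°

center=(-0.3516,-3.5375) T_A=(18.3393,-9.5984) T_B=(-6.3459,-22.2499) sweep=89.7960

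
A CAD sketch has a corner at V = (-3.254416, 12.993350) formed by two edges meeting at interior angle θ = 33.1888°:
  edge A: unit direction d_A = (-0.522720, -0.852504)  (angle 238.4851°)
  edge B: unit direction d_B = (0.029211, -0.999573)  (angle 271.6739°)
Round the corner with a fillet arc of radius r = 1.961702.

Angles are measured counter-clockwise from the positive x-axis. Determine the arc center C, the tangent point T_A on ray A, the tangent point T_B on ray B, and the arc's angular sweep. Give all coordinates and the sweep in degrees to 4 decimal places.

center=(-5.0230,6.3561) T_A=(-6.6954,7.3815) T_B=(-3.0621,6.4134) sweep=146.8112

bisector direction at 255.0795° = (-0.257479,-0.966284)
center distance |VC| = r/sin(θ/2) = 1.961702/sin(16.5944°) = 6.868832
C = V + |VC|·bis = (-5.0230,6.3561)
T_A = V + ((C−V)·d_A)·d_A = V + 6.5827·d_A = (-6.6954,7.3815)
T_B = V + ((C−V)·d_B)·d_B = V + 6.5827·d_B = (-3.0621,6.4134)
sweep = 180° − θ = 146.8112°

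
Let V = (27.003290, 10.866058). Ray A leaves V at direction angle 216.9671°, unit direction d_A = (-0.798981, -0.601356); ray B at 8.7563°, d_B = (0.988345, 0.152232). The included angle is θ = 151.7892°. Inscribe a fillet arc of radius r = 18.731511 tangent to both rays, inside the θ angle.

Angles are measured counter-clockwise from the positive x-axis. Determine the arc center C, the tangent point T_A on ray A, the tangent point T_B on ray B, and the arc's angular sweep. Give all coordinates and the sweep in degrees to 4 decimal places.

bisector direction at 292.8617° = (0.388508,-0.921445)
center distance |VC| = r/sin(θ/2) = 18.731511/sin(75.8946°) = 19.313842
C = V + |VC|·bis = (34.5069,-6.9306)
T_A = V + ((C−V)·d_A)·d_A = V + 4.7069·d_A = (23.2426,8.0355)
T_B = V + ((C−V)·d_B)·d_B = V + 4.7069·d_B = (31.6553,11.5826)
sweep = 180° − θ = 28.2108°

center=(34.5069,-6.9306) T_A=(23.2426,8.0355) T_B=(31.6553,11.5826) sweep=28.2108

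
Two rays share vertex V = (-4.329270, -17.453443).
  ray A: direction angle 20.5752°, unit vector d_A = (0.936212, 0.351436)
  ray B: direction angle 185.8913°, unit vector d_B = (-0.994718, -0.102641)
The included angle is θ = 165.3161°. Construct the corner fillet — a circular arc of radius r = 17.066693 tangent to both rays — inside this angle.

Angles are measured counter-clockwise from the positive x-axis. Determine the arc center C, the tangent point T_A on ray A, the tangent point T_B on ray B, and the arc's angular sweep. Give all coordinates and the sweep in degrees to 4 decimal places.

center=(-8.2684,-0.7026) T_A=(-2.2705,-16.6806) T_B=(-6.5167,-17.6792) sweep=14.6839

bisector direction at 103.2332° = (-0.228916,0.973446)
center distance |VC| = r/sin(θ/2) = 17.066693/sin(82.6581°) = 17.207777
C = V + |VC|·bis = (-8.2684,-0.7026)
T_A = V + ((C−V)·d_A)·d_A = V + 2.1990·d_A = (-2.2705,-16.6806)
T_B = V + ((C−V)·d_B)·d_B = V + 2.1990·d_B = (-6.5167,-17.6792)
sweep = 180° − θ = 14.6839°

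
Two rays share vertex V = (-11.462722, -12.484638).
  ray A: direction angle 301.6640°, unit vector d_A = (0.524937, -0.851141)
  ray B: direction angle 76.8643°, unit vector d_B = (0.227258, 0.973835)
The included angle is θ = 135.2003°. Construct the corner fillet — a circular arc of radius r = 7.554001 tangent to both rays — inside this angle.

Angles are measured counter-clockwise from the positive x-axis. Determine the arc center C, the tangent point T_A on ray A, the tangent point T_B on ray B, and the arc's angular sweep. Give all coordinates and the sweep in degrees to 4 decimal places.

center=(-3.3988,-11.1693) T_A=(-9.8283,-15.1347) T_B=(-10.7552,-9.4526) sweep=44.7997

bisector direction at 9.2642° = (0.986957,0.160986)
center distance |VC| = r/sin(θ/2) = 7.554001/sin(67.6001°) = 8.170489
C = V + |VC|·bis = (-3.3988,-11.1693)
T_A = V + ((C−V)·d_A)·d_A = V + 3.1135·d_A = (-9.8283,-15.1347)
T_B = V + ((C−V)·d_B)·d_B = V + 3.1135·d_B = (-10.7552,-9.4526)
sweep = 180° − θ = 44.7997°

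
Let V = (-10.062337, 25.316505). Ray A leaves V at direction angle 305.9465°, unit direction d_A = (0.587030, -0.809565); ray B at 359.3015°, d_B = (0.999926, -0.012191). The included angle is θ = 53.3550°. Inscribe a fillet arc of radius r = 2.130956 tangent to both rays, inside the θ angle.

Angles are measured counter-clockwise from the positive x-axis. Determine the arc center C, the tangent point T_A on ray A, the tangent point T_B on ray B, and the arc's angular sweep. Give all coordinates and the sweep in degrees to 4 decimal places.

bisector direction at 332.6240° = (0.888008,-0.459828)
center distance |VC| = r/sin(θ/2) = 2.130956/sin(26.6775°) = 4.746341
C = V + |VC|·bis = (-5.8475,23.1340)
T_A = V + ((C−V)·d_A)·d_A = V + 4.2411·d_A = (-7.5727,21.8831)
T_B = V + ((C−V)·d_B)·d_B = V + 4.2411·d_B = (-5.8216,25.2648)
sweep = 180° − θ = 126.6450°

center=(-5.8475,23.1340) T_A=(-7.5727,21.8831) T_B=(-5.8216,25.2648) sweep=126.6450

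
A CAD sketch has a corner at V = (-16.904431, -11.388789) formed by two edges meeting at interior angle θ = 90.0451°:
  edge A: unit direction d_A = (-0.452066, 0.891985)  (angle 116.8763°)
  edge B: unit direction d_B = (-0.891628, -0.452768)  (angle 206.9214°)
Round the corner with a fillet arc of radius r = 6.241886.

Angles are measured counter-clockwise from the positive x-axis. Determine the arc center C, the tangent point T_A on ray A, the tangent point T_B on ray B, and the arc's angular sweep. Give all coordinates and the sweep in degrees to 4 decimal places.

center=(-25.2916,-8.6472) T_A=(-19.7240,-5.8255) T_B=(-22.4655,-14.2127) sweep=89.9549

bisector direction at 161.8989° = (-0.950509,0.310696)
center distance |VC| = r/sin(θ/2) = 6.241886/sin(45.0226°) = 8.823888
C = V + |VC|·bis = (-25.2916,-8.6472)
T_A = V + ((C−V)·d_A)·d_A = V + 6.2370·d_A = (-19.7240,-5.8255)
T_B = V + ((C−V)·d_B)·d_B = V + 6.2370·d_B = (-22.4655,-14.2127)
sweep = 180° − θ = 89.9549°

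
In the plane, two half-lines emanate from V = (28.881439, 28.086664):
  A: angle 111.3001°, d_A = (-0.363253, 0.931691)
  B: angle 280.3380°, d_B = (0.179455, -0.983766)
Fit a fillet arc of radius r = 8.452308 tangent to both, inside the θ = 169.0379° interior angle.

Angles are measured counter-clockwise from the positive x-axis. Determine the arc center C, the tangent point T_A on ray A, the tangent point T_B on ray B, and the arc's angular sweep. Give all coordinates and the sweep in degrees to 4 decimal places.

center=(20.7119,25.7720) T_A=(28.5868,28.8423) T_B=(29.0270,27.2888) sweep=10.9621

bisector direction at 195.8191° = (-0.962127,-0.272600)
center distance |VC| = r/sin(θ/2) = 8.452308/sin(84.5190°) = 8.491131
C = V + |VC|·bis = (20.7119,25.7720)
T_A = V + ((C−V)·d_A)·d_A = V + 0.8110·d_A = (28.5868,28.8423)
T_B = V + ((C−V)·d_B)·d_B = V + 0.8110·d_B = (29.0270,27.2888)
sweep = 180° − θ = 10.9621°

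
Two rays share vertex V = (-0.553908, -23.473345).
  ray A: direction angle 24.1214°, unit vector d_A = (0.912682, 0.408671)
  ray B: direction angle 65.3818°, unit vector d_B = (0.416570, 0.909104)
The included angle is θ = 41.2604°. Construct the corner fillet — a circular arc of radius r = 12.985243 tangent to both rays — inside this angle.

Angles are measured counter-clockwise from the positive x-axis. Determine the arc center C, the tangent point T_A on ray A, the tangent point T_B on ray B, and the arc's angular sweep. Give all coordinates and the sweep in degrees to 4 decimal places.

center=(25.6191,2.4737) T_A=(30.9258,-9.3777) T_B=(13.8142,7.8830) sweep=138.7396

bisector direction at 44.7516° = (0.710166,0.704035)
center distance |VC| = r/sin(θ/2) = 12.985243/sin(20.6302°) = 36.854821
C = V + |VC|·bis = (25.6191,2.4737)
T_A = V + ((C−V)·d_A)·d_A = V + 34.4915·d_A = (30.9258,-9.3777)
T_B = V + ((C−V)·d_B)·d_B = V + 34.4915·d_B = (13.8142,7.8830)
sweep = 180° − θ = 138.7396°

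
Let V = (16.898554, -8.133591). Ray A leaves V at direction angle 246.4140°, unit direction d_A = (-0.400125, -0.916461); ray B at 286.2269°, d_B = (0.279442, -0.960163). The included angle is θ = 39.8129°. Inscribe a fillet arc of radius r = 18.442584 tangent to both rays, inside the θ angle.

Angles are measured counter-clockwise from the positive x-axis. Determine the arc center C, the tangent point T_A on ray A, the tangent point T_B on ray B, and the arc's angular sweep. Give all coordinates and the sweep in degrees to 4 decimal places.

bisector direction at 266.3204° = (-0.064176,-0.997939)
center distance |VC| = r/sin(θ/2) = 18.442584/sin(19.9064°) = 54.165565
C = V + |VC|·bis = (13.4224,-62.1875)
T_A = V + ((C−V)·d_A)·d_A = V + 50.9292·d_A = (-3.4795,-54.8082)
T_B = V + ((C−V)·d_B)·d_B = V + 50.9292·d_B = (31.1303,-57.0339)
sweep = 180° − θ = 140.1871°

center=(13.4224,-62.1875) T_A=(-3.4795,-54.8082) T_B=(31.1303,-57.0339) sweep=140.1871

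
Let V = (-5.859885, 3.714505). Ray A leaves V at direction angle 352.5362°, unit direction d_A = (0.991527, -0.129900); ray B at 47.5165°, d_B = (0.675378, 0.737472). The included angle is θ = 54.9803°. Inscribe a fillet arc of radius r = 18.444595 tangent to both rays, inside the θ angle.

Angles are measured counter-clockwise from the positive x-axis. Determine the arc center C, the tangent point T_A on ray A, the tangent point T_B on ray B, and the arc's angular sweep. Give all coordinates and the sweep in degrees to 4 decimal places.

bisector direction at 20.0263° = (0.939535,0.342452)
center distance |VC| = r/sin(θ/2) = 18.444595/sin(27.4901°) = 39.958298
C = V + |VC|·bis = (31.6823,17.3983)
T_A = V + ((C−V)·d_A)·d_A = V + 35.4466·d_A = (29.2864,-0.8900)
T_B = V + ((C−V)·d_B)·d_B = V + 35.4466·d_B = (18.0800,29.8554)
sweep = 180° − θ = 125.0197°

center=(31.6823,17.3983) T_A=(29.2864,-0.8900) T_B=(18.0800,29.8554) sweep=125.0197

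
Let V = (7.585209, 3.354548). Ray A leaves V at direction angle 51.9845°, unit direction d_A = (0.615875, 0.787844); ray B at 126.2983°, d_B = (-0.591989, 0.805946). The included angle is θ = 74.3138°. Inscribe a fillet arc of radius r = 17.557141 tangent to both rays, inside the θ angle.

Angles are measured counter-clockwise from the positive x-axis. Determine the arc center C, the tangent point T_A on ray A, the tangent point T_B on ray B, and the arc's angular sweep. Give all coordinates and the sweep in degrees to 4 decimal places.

center=(8.0208,32.4194) T_A=(21.8531,21.6064) T_B=(-6.1293,22.0258) sweep=105.6862

bisector direction at 89.1414° = (0.014985,0.999888)
center distance |VC| = r/sin(θ/2) = 17.557141/sin(37.1569°) = 29.068126
C = V + |VC|·bis = (8.0208,32.4194)
T_A = V + ((C−V)·d_A)·d_A = V + 23.1668·d_A = (21.8531,21.6064)
T_B = V + ((C−V)·d_B)·d_B = V + 23.1668·d_B = (-6.1293,22.0258)
sweep = 180° − θ = 105.6862°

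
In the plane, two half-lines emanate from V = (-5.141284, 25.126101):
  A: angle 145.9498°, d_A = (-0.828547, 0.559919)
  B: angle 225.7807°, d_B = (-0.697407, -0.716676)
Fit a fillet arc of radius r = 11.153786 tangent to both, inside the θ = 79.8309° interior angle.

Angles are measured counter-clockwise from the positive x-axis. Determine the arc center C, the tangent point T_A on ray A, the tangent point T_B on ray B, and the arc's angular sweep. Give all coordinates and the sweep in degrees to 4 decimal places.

bisector direction at 185.8653° = (-0.994765,-0.102189)
center distance |VC| = r/sin(θ/2) = 11.153786/sin(39.9154°) = 17.382800
C = V + |VC|·bis = (-22.4331,23.3498)
T_A = V + ((C−V)·d_A)·d_A = V + 13.3325·d_A = (-16.1879,32.5912)
T_B = V + ((C−V)·d_B)·d_B = V + 13.3325·d_B = (-14.4394,15.5710)
sweep = 180° − θ = 100.1691°

center=(-22.4331,23.3498) T_A=(-16.1879,32.5912) T_B=(-14.4394,15.5710) sweep=100.1691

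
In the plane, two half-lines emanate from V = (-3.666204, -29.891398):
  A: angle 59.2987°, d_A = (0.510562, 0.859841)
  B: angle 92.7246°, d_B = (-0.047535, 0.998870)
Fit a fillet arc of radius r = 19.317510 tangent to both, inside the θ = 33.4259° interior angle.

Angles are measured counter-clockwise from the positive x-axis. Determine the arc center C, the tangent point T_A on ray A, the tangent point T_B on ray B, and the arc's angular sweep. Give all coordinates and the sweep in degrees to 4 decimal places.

bisector direction at 76.0117° = (0.241725,0.970345)
center distance |VC| = r/sin(θ/2) = 19.317510/sin(16.7129°) = 67.173348
C = V + |VC|·bis = (12.5712,35.2899)
T_A = V + ((C−V)·d_A)·d_A = V + 64.3358·d_A = (29.1812,25.4271)
T_B = V + ((C−V)·d_B)·d_B = V + 64.3358·d_B = (-6.7244,34.3717)
sweep = 180° − θ = 146.5741°

center=(12.5712,35.2899) T_A=(29.1812,25.4271) T_B=(-6.7244,34.3717) sweep=146.5741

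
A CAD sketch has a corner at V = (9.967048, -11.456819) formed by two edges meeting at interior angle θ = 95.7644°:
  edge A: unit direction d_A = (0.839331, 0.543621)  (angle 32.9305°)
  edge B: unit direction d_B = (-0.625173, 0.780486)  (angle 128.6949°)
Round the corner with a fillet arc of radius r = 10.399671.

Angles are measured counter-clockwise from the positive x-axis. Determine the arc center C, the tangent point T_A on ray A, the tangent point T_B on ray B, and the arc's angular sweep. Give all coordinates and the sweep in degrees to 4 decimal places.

bisector direction at 80.8127° = (0.159662,0.987172)
center distance |VC| = r/sin(θ/2) = 10.399671/sin(47.8822°) = 14.020122
C = V + |VC|·bis = (12.2055,2.3834)
T_A = V + ((C−V)·d_A)·d_A = V + 9.4027·d_A = (17.8590,-6.3453)
T_B = V + ((C−V)·d_B)·d_B = V + 9.4027·d_B = (4.0887,-4.1181)
sweep = 180° − θ = 84.2356°

center=(12.2055,2.3834) T_A=(17.8590,-6.3453) T_B=(4.0887,-4.1181) sweep=84.2356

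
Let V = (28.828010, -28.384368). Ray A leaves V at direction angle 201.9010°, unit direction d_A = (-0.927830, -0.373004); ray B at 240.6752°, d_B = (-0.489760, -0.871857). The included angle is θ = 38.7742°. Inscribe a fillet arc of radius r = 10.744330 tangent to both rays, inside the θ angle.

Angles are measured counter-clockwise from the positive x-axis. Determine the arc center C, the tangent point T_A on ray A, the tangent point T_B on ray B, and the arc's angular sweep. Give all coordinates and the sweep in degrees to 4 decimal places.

center=(4.5071,-49.7419) T_A=(0.4994,-39.7730) T_B=(13.8746,-55.0040) sweep=141.2258

bisector direction at 221.2881° = (-0.751401,-0.659846)
center distance |VC| = r/sin(θ/2) = 10.744330/sin(19.3871°) = 32.367435
C = V + |VC|·bis = (4.5071,-49.7419)
T_A = V + ((C−V)·d_A)·d_A = V + 30.5321·d_A = (0.4994,-39.7730)
T_B = V + ((C−V)·d_B)·d_B = V + 30.5321·d_B = (13.8746,-55.0040)
sweep = 180° − θ = 141.2258°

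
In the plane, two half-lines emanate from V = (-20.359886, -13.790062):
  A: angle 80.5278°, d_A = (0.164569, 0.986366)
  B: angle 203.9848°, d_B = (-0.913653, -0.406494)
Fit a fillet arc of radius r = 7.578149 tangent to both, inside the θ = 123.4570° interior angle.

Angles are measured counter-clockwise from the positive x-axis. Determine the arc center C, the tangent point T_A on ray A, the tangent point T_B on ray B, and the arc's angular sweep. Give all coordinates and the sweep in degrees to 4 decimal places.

bisector direction at 142.2563° = (-0.790757,0.612130)
center distance |VC| = r/sin(θ/2) = 7.578149/sin(61.7285°) = 8.604561
C = V + |VC|·bis = (-27.1640,-8.5229)
T_A = V + ((C−V)·d_A)·d_A = V + 4.0756·d_A = (-19.6892,-9.7701)
T_B = V + ((C−V)·d_B)·d_B = V + 4.0756·d_B = (-24.0835,-15.4468)
sweep = 180° − θ = 56.5430°

center=(-27.1640,-8.5229) T_A=(-19.6892,-9.7701) T_B=(-24.0835,-15.4468) sweep=56.5430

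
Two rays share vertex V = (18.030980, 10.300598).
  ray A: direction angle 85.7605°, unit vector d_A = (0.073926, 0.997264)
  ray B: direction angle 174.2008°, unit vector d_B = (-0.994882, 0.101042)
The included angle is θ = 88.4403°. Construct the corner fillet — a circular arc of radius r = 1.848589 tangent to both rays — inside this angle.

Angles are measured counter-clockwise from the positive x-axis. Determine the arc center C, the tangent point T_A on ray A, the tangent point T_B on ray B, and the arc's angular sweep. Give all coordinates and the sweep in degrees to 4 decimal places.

center=(16.3279,12.3317) T_A=(18.1714,12.1950) T_B=(16.1411,10.4925) sweep=91.5597

bisector direction at 129.9806° = (-0.642529,0.766261)
center distance |VC| = r/sin(θ/2) = 1.848589/sin(44.2201°) = 2.650622
C = V + |VC|·bis = (16.3279,12.3317)
T_A = V + ((C−V)·d_A)·d_A = V + 1.8996·d_A = (18.1714,12.1950)
T_B = V + ((C−V)·d_B)·d_B = V + 1.8996·d_B = (16.1411,10.4925)
sweep = 180° − θ = 91.5597°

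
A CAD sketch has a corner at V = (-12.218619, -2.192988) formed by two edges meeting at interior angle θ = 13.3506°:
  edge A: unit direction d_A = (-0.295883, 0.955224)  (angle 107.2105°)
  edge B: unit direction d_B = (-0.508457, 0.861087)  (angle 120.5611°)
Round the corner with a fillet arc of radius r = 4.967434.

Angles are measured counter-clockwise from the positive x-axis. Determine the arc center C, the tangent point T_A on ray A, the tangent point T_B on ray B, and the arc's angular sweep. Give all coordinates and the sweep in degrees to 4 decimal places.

center=(-29.5220,36.8804) T_A=(-24.7770,38.3502) T_B=(-33.7994,34.3547) sweep=166.6494

bisector direction at 113.8858° = (-0.404915,0.914354)
center distance |VC| = r/sin(θ/2) = 4.967434/sin(6.6753°) = 42.733345
C = V + |VC|·bis = (-29.5220,36.8804)
T_A = V + ((C−V)·d_A)·d_A = V + 42.4436·d_A = (-24.7770,38.3502)
T_B = V + ((C−V)·d_B)·d_B = V + 42.4436·d_B = (-33.7994,34.3547)
sweep = 180° − θ = 166.6494°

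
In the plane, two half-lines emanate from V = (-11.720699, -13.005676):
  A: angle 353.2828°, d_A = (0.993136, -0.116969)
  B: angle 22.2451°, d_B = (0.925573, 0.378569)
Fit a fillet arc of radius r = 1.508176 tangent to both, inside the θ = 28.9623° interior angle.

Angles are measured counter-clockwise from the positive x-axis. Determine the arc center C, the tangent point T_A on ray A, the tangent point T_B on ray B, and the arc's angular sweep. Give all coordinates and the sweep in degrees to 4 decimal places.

bisector direction at 7.7640° = (0.990833,0.135092)
center distance |VC| = r/sin(θ/2) = 1.508176/sin(14.4811°) = 6.031221
C = V + |VC|·bis = (-5.7448,-12.1909)
T_A = V + ((C−V)·d_A)·d_A = V + 5.8396·d_A = (-5.9212,-13.6887)
T_B = V + ((C−V)·d_B)·d_B = V + 5.8396·d_B = (-6.3157,-10.7950)
sweep = 180° − θ = 151.0377°

center=(-5.7448,-12.1909) T_A=(-5.9212,-13.6887) T_B=(-6.3157,-10.7950) sweep=151.0377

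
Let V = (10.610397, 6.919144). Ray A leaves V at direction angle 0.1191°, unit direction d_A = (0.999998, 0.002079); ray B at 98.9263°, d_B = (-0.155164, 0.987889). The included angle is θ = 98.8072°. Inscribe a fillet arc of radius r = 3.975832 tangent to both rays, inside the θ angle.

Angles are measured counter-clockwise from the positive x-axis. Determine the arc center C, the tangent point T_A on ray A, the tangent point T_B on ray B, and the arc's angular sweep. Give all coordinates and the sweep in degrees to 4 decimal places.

bisector direction at 49.5227° = (0.649147,0.760663)
center distance |VC| = r/sin(θ/2) = 3.975832/sin(49.4036°) = 5.236097
C = V + |VC|·bis = (14.0094,10.9021)
T_A = V + ((C−V)·d_A)·d_A = V + 3.4073·d_A = (14.0177,6.9262)
T_B = V + ((C−V)·d_B)·d_B = V + 3.4073·d_B = (10.0817,10.2851)
sweep = 180° − θ = 81.1928°

center=(14.0094,10.9021) T_A=(14.0177,6.9262) T_B=(10.0817,10.2851) sweep=81.1928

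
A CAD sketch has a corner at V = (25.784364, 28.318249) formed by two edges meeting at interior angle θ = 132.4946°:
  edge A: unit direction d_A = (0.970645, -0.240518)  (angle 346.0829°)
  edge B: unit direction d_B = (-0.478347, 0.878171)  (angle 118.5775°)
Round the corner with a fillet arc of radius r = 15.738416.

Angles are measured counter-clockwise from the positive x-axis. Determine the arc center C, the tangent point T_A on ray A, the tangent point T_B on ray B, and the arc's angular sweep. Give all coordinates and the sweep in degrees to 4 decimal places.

bisector direction at 52.3302° = (0.611110,0.791546)
center distance |VC| = r/sin(θ/2) = 15.738416/sin(66.2473°) = 17.194958
C = V + |VC|·bis = (36.2924,41.9288)
T_A = V + ((C−V)·d_A)·d_A = V + 6.9260·d_A = (32.5070,26.6524)
T_B = V + ((C−V)·d_B)·d_B = V + 6.9260·d_B = (22.4714,34.4004)
sweep = 180° − θ = 47.5054°

center=(36.2924,41.9288) T_A=(32.5070,26.6524) T_B=(22.4714,34.4004) sweep=47.5054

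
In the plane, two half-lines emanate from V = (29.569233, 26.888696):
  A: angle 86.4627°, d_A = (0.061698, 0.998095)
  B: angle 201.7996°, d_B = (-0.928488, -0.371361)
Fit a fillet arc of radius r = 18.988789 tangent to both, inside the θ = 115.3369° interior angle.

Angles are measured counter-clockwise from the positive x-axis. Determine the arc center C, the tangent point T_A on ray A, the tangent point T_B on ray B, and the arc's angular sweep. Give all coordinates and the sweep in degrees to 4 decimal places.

center=(11.3582,40.0562) T_A=(30.3108,38.8847) T_B=(18.4099,22.4254) sweep=64.6631

bisector direction at 144.1312° = (-0.810360,0.585932)
center distance |VC| = r/sin(θ/2) = 18.988789/sin(57.6684°) = 22.472805
C = V + |VC|·bis = (11.3582,40.0562)
T_A = V + ((C−V)·d_A)·d_A = V + 12.0189·d_A = (30.3108,38.8847)
T_B = V + ((C−V)·d_B)·d_B = V + 12.0189·d_B = (18.4099,22.4254)
sweep = 180° − θ = 64.6631°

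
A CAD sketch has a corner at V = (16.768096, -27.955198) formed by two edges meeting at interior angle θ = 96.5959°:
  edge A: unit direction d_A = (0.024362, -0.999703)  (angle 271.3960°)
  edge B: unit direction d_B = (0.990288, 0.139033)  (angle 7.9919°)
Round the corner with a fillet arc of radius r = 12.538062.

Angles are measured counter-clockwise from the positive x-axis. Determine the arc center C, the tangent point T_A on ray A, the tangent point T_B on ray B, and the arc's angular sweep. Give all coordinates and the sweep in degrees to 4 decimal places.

bisector direction at 319.6940° = (0.762600,-0.646870)
center distance |VC| = r/sin(θ/2) = 12.538062/sin(48.2980°) = 16.793223
C = V + |VC|·bis = (29.5746,-38.8182)
T_A = V + ((C−V)·d_A)·d_A = V + 11.1718·d_A = (17.0403,-39.1237)
T_B = V + ((C−V)·d_B)·d_B = V + 11.1718·d_B = (27.8314,-26.4019)
sweep = 180° − θ = 83.4041°

center=(29.5746,-38.8182) T_A=(17.0403,-39.1237) T_B=(27.8314,-26.4019) sweep=83.4041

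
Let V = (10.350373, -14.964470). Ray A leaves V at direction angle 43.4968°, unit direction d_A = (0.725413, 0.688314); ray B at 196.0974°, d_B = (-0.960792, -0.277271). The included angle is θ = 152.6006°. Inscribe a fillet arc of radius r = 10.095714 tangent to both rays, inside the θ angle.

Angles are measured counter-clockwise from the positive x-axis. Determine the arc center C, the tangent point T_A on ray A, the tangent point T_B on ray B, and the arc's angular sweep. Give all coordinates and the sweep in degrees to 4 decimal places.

center=(5.1866,-5.9470) T_A=(12.1356,-13.2705) T_B=(7.9859,-15.6468) sweep=27.3994

bisector direction at 119.7971° = (-0.496930,0.867791)
center distance |VC| = r/sin(θ/2) = 10.095714/sin(76.3003°) = 10.391344
C = V + |VC|·bis = (5.1866,-5.9470)
T_A = V + ((C−V)·d_A)·d_A = V + 2.4610·d_A = (12.1356,-13.2705)
T_B = V + ((C−V)·d_B)·d_B = V + 2.4610·d_B = (7.9859,-15.6468)
sweep = 180° − θ = 27.3994°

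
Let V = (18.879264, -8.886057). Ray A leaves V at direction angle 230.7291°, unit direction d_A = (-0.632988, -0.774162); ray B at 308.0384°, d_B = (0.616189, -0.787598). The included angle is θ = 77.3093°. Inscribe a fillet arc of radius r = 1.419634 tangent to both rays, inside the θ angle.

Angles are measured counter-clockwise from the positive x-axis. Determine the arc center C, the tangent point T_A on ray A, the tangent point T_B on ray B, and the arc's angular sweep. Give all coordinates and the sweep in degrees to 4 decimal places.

center=(18.8548,-11.1587) T_A=(17.7558,-10.2601) T_B=(19.9729,-10.2839) sweep=102.6907

bisector direction at 269.3838° = (-0.010755,-0.999942)
center distance |VC| = r/sin(θ/2) = 1.419634/sin(38.6546°) = 2.272779
C = V + |VC|·bis = (18.8548,-11.1587)
T_A = V + ((C−V)·d_A)·d_A = V + 1.7749·d_A = (17.7558,-10.2601)
T_B = V + ((C−V)·d_B)·d_B = V + 1.7749·d_B = (19.9729,-10.2839)
sweep = 180° − θ = 102.6907°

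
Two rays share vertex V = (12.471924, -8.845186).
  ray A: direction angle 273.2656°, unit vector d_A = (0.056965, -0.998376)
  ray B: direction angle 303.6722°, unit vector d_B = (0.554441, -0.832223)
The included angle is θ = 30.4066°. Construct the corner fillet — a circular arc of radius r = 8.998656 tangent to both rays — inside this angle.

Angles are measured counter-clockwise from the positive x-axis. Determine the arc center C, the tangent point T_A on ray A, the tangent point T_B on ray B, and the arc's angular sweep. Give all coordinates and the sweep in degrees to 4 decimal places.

bisector direction at 288.4689° = (0.316790,-0.948496)
center distance |VC| = r/sin(θ/2) = 8.998656/sin(15.2033°) = 34.313959
C = V + |VC|·bis = (23.3422,-41.3918)
T_A = V + ((C−V)·d_A)·d_A = V + 33.1130·d_A = (14.3582,-41.9044)
T_B = V + ((C−V)·d_B)·d_B = V + 33.1130·d_B = (30.8311,-36.4026)
sweep = 180° − θ = 149.5934°

center=(23.3422,-41.3918) T_A=(14.3582,-41.9044) T_B=(30.8311,-36.4026) sweep=149.5934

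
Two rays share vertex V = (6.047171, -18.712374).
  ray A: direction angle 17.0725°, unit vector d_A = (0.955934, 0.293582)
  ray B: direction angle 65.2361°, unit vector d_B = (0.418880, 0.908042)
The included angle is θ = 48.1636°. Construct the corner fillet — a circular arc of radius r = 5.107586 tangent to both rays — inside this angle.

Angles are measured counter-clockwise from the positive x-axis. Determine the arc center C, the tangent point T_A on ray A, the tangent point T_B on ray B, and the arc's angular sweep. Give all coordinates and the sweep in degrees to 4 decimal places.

center=(15.4720,-10.4748) T_A=(16.9715,-15.3574) T_B=(10.8341,-8.3354) sweep=131.8364

bisector direction at 41.1543° = (0.752940,0.658089)
center distance |VC| = r/sin(θ/2) = 5.107586/sin(24.0818°) = 12.517351
C = V + |VC|·bis = (15.4720,-10.4748)
T_A = V + ((C−V)·d_A)·d_A = V + 11.4279·d_A = (16.9715,-15.3574)
T_B = V + ((C−V)·d_B)·d_B = V + 11.4279·d_B = (10.8341,-8.3354)
sweep = 180° − θ = 131.8364°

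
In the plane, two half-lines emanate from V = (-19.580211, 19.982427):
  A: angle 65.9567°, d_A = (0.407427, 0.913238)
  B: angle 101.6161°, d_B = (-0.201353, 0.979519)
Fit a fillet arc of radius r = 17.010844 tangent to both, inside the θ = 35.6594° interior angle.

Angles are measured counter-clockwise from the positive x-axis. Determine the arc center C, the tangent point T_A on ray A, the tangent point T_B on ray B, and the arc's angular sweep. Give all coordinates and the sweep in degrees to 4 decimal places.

bisector direction at 83.7864° = (0.108235,0.994125)
center distance |VC| = r/sin(θ/2) = 17.010844/sin(17.8297°) = 55.556713
C = V + |VC|·bis = (-13.5670,75.2128)
T_A = V + ((C−V)·d_A)·d_A = V + 52.8884·d_A = (1.9679,68.2821)
T_B = V + ((C−V)·d_B)·d_B = V + 52.8884·d_B = (-30.2295,71.7876)
sweep = 180° − θ = 144.3406°

center=(-13.5670,75.2128) T_A=(1.9679,68.2821) T_B=(-30.2295,71.7876) sweep=144.3406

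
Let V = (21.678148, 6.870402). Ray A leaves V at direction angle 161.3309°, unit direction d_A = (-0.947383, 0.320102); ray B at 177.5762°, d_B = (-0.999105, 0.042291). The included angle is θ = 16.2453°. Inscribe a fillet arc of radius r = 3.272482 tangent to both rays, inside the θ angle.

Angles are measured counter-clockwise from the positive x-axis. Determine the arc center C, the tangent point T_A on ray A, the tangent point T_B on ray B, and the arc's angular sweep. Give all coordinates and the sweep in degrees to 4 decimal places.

center=(-1.0916,11.1096) T_A=(-0.0441,14.2099) T_B=(-1.2300,7.8401) sweep=163.7547

bisector direction at 169.4536° = (-0.983107,0.183033)
center distance |VC| = r/sin(θ/2) = 3.272482/sin(8.1227°) = 23.161030
C = V + |VC|·bis = (-1.0916,11.1096)
T_A = V + ((C−V)·d_A)·d_A = V + 22.9287·d_A = (-0.0441,14.2099)
T_B = V + ((C−V)·d_B)·d_B = V + 22.9287·d_B = (-1.2300,7.8401)
sweep = 180° − θ = 163.7547°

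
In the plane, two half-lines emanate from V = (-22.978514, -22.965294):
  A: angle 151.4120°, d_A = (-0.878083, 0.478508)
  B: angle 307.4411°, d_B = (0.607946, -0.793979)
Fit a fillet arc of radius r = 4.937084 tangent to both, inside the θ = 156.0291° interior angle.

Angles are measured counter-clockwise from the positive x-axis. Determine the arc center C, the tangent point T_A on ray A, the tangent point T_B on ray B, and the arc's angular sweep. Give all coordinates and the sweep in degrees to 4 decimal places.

bisector direction at 229.4266° = (-0.650422,-0.759573)
center distance |VC| = r/sin(θ/2) = 4.937084/sin(78.0145°) = 5.047109
C = V + |VC|·bis = (-26.2613,-26.7989)
T_A = V + ((C−V)·d_A)·d_A = V + 1.0481·d_A = (-23.8988,-22.4638)
T_B = V + ((C−V)·d_B)·d_B = V + 1.0481·d_B = (-22.3413,-23.7975)
sweep = 180° − θ = 23.9709°

center=(-26.2613,-26.7989) T_A=(-23.8988,-22.4638) T_B=(-22.3413,-23.7975) sweep=23.9709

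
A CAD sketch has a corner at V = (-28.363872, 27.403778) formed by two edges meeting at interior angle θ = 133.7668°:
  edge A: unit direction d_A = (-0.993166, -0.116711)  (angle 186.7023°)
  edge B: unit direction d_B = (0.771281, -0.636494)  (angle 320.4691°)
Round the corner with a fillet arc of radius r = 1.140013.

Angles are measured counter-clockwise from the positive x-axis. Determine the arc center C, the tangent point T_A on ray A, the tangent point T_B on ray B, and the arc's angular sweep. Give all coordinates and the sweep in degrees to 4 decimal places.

center=(-28.7141,26.2148) T_A=(-28.8472,27.3470) T_B=(-27.9885,27.0940) sweep=46.2332

bisector direction at 253.5857° = (-0.282581,-0.959243)
center distance |VC| = r/sin(θ/2) = 1.140013/sin(66.8834°) = 1.239538
C = V + |VC|·bis = (-28.7141,26.2148)
T_A = V + ((C−V)·d_A)·d_A = V + 0.4866·d_A = (-28.8472,27.3470)
T_B = V + ((C−V)·d_B)·d_B = V + 0.4866·d_B = (-27.9885,27.0940)
sweep = 180° − θ = 46.2332°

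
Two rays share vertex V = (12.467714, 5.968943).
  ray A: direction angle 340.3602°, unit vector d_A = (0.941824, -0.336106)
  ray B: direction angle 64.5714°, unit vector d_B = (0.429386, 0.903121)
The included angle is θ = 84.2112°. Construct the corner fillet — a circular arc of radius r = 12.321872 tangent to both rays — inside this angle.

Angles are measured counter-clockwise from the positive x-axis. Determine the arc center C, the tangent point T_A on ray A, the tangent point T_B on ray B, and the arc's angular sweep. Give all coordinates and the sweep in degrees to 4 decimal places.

center=(29.4502,12.9914) T_A=(25.3087,1.3864) T_B=(18.3221,18.2823) sweep=95.7888

bisector direction at 22.4658° = (0.924108,0.382132)
center distance |VC| = r/sin(θ/2) = 12.321872/sin(42.1056°) = 18.377163
C = V + |VC|·bis = (29.4502,12.9914)
T_A = V + ((C−V)·d_A)·d_A = V + 13.6342·d_A = (25.3087,1.3864)
T_B = V + ((C−V)·d_B)·d_B = V + 13.6342·d_B = (18.3221,18.2823)
sweep = 180° − θ = 95.7888°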